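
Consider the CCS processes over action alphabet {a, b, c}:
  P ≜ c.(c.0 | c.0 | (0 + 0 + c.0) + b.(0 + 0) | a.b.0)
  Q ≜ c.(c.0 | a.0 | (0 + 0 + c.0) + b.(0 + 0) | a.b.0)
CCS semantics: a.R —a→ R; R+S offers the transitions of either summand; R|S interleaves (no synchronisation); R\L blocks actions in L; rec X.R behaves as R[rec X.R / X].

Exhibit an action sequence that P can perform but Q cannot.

cccc

P's transition system — 14 states:
  m0 = c.(c.0 | c.0 | (0 + 0 + c.0) + b.(0 + 0) | a.b.0) :: =c=> m1
  m1 = c.0 | c.0 | (0 + 0 + c.0) + b.(0 + 0) | a.b.0 :: =a=> m2, =b=> m3, =c=> m4, =c=> m5, =c=> m6
  m2 = b.(0 + 0) | b.0 :: =b=> m7, =b=> m8
  m3 = (0 + 0) | a.b.0 :: =a=> m7
  m4 = 0 | c.0 | (0 + 0 + c.0) :: =c=> m10, =c=> m9
  m5 = c.0 | 0 | (0 + 0 + c.0) :: =c=> m11, =c=> m9
  m6 = c.0 | c.0 | 0 :: =c=> m10, =c=> m11
  m7 = (0 + 0) | b.0 :: =b=> m12
  m8 = b.(0 + 0) | 0 :: =b=> m12
  m9 = 0 | 0 | (0 + 0 + c.0) :: =c=> m13
  m10 = 0 | c.0 | 0 :: =c=> m13
  m11 = c.0 | 0 | 0 :: =c=> m13
  m12 = (0 + 0) | 0 :: ∅
  m13 = 0 | 0 | 0 :: ∅
Q's transition system — 14 states:
  n0 = c.(c.0 | a.0 | (0 + 0 + c.0) + b.(0 + 0) | a.b.0) :: =c=> n1
  n1 = c.0 | a.0 | (0 + 0 + c.0) + b.(0 + 0) | a.b.0 :: =a=> n2, =a=> n3, =b=> n4, =c=> n5, =c=> n6
  n2 = b.(0 + 0) | b.0 :: =b=> n7, =b=> n8
  n3 = c.0 | 0 | (0 + 0 + c.0) :: =c=> n10, =c=> n9
  n4 = (0 + 0) | a.b.0 :: =a=> n7
  n5 = 0 | a.0 | (0 + 0 + c.0) :: =a=> n9, =c=> n11
  n6 = c.0 | a.0 | 0 :: =a=> n10, =c=> n11
  n7 = (0 + 0) | b.0 :: =b=> n12
  n8 = b.(0 + 0) | 0 :: =b=> n12
  n9 = 0 | 0 | (0 + 0 + c.0) :: =c=> n13
  n10 = c.0 | 0 | 0 :: =c=> n13
  n11 = 0 | a.0 | 0 :: =a=> n13
  n12 = (0 + 0) | 0 :: ∅
  n13 = 0 | 0 | 0 :: ∅
Trace ⟨cccc⟩ through P, begin at {m0}:
  step 1 (c): {m1}
  step 2 (c): {m4, m5, m6}
  step 3 (c): {m10, m11, m9}
  step 4 (c): {m13}
  P completes σ.
Trace ⟨cccc⟩ through Q, begin at {n0}:
  step 1 (c): {n1}
  step 2 (c): {n5, n6}
  step 3 (c): {n11}
  step 4 (c): ∅  — Q cannot continue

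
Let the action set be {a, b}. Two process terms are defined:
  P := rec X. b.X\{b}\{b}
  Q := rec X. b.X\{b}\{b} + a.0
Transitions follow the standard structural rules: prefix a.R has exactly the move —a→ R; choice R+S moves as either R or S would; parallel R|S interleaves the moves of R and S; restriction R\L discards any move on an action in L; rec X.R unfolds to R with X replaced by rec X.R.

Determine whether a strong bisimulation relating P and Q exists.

Reachable graph of P (2 states):
  u0 = rec X. b.X\{b}\{b} ⊢ --b--▸ u1
  u1 = (rec X. b.X\{b}\{b})\{b}\{b} ⊢ (no moves)
Reachable graph of Q (4 states):
  v0 = rec X. b.X\{b}\{b} + a.0 ⊢ --a--▸ v1, --b--▸ v2
  v1 = 0 ⊢ (no moves)
  v2 = (rec X. b.X\{b}\{b} + a.0)\{b}\{b} ⊢ --a--▸ v3
  v3 = 0\{b}\{b} ⊢ (no moves)
Partition-refinement fixed point:
  B0 = {u0}
  B1 = {u1, v1, v3}
  B2 = {v0}
  B3 = {v2}
u0 ∈ B0, v0 ∈ B2 → different blocks

not bisimilar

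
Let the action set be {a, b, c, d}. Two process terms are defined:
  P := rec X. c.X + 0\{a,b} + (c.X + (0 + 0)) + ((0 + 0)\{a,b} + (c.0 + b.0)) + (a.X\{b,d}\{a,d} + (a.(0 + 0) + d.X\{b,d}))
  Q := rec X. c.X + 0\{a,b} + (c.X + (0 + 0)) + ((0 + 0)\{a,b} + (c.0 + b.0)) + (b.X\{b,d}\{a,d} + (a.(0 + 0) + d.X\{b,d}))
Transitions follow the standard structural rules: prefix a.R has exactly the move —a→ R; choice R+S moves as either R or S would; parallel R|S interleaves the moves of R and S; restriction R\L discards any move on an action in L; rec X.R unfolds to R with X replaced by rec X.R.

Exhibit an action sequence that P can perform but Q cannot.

ac

P's transition system — 10 states:
  p0 = rec X. c.X + 0\{a,b} + (c.X + (0 + 0)) + ((0 + 0)\{a,b} + (c.0 + b.0)) + (a.X\{b,d}\{a,d} + (a.(0 + 0) + d.X\{b,d})) | —a→ p1, —a→ p2, —b→ p3, —c→ p0, —c→ p3, —d→ p4
  p1 = (rec X. c.X + 0\{a,b} + (c.X + (0 + 0)) + ((0 + 0)\{a,b} + (c.0 + b.0)) + (a.X\{b,d}\{a,d} + (a.(0 + 0) + d.X\{b,d})))\{b,d}\{a,d} | —c→ p1, —c→ p5
  p2 = 0 + 0 | stopped
  p3 = 0 | stopped
  p4 = (rec X. c.X + 0\{a,b} + (c.X + (0 + 0)) + ((0 + 0)\{a,b} + (c.0 + b.0)) + (a.X\{b,d}\{a,d} + (a.(0 + 0) + d.X\{b,d})))\{b,d} | —a→ p6, —a→ p7, —c→ p4, —c→ p8
  p5 = 0\{b,d}\{a,d} | stopped
  p6 = (0 + 0)\{b,d} | stopped
  p7 = (rec X. c.X + 0\{a,b} + (c.X + (0 + 0)) + ((0 + 0)\{a,b} + (c.0 + b.0)) + (a.X\{b,d}\{a,d} + (a.(0 + 0) + d.X\{b,d})))\{b,d}\{a,d}\{b,d} | —c→ p7, —c→ p9
  p8 = 0\{b,d} | stopped
  p9 = 0\{b,d}\{a,d}\{b,d} | stopped
Q's transition system — 8 states:
  q0 = rec X. c.X + 0\{a,b} + (c.X + (0 + 0)) + ((0 + 0)\{a,b} + (c.0 + b.0)) + (b.X\{b,d}\{a,d} + (a.(0 + 0) + d.X\{b,d})) | —a→ q1, —b→ q2, —b→ q3, —c→ q0, —c→ q3, —d→ q4
  q1 = 0 + 0 | stopped
  q2 = (rec X. c.X + 0\{a,b} + (c.X + (0 + 0)) + ((0 + 0)\{a,b} + (c.0 + b.0)) + (b.X\{b,d}\{a,d} + (a.(0 + 0) + d.X\{b,d})))\{b,d}\{a,d} | —c→ q2, —c→ q5
  q3 = 0 | stopped
  q4 = (rec X. c.X + 0\{a,b} + (c.X + (0 + 0)) + ((0 + 0)\{a,b} + (c.0 + b.0)) + (b.X\{b,d}\{a,d} + (a.(0 + 0) + d.X\{b,d})))\{b,d} | —a→ q6, —c→ q4, —c→ q7
  q5 = 0\{b,d}\{a,d} | stopped
  q6 = (0 + 0)\{b,d} | stopped
  q7 = 0\{b,d} | stopped
Trace ⟨ac⟩ through P, begin at {p0}:
  after a @ step 1: {p1, p2}
  after c @ step 2: {p1, p5}
  — P admits the full trace.
Trace ⟨ac⟩ through Q, begin at {q0}:
  after a @ step 1: {q1}
  after c @ step 2: no successor for Q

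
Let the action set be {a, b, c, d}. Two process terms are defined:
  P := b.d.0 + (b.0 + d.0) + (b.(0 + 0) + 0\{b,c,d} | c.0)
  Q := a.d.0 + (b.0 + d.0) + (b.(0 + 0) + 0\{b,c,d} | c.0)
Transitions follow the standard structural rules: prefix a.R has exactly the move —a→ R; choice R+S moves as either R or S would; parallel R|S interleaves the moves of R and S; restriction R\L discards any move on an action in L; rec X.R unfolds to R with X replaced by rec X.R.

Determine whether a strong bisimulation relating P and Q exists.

Reachable graph of P (5 states):
  u0 = b.d.0 + (b.0 + d.0) + (b.(0 + 0) + 0\{b,c,d} | c.0) ⊢ =b=> u1, =b=> u2, =b=> u3, =c=> u4, =d=> u1
  u1 = 0 ⊢ ·
  u2 = 0 + 0 ⊢ ·
  u3 = d.0 ⊢ =d=> u1
  u4 = 0\{b,c,d} | 0 ⊢ ·
Reachable graph of Q (5 states):
  v0 = a.d.0 + (b.0 + d.0) + (b.(0 + 0) + 0\{b,c,d} | c.0) ⊢ =a=> v1, =b=> v2, =b=> v3, =c=> v4, =d=> v2
  v1 = d.0 ⊢ =d=> v2
  v2 = 0 ⊢ ·
  v3 = 0 + 0 ⊢ ·
  v4 = 0\{b,c,d} | 0 ⊢ ·
Coarsest stable partition (strong bisimilarity classes):
  B0 = {u0}
  B1 = {u1, u2, u4, v2, v3, v4}
  B2 = {u3, v1}
  B3 = {v0}
u0 ∈ B0, v0 ∈ B3 → different blocks

NO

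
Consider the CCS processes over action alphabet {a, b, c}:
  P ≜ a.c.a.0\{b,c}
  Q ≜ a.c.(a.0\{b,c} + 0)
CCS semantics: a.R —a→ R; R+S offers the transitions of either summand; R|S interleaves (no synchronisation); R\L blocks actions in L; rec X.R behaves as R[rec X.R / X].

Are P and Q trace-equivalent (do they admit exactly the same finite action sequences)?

P's transition system — 4 states:
  m0 = a.c.a.0\{b,c} :: -a-> m1
  m1 = c.a.0\{b,c} :: -c-> m2
  m2 = a.0\{b,c} :: -a-> m3
  m3 = 0\{b,c} :: stopped
Q's transition system — 4 states:
  n0 = a.c.(a.0\{b,c} + 0) :: -a-> n1
  n1 = c.(a.0\{b,c} + 0) :: -c-> n2
  n2 = a.0\{b,c} + 0 :: -a-> n3
  n3 = 0\{b,c} :: stopped
Bisimilarity quotient blocks:
  B0 = {m0, n0}
  B1 = {m1, n1}
  B2 = {m2, n2}
  B3 = {m3, n3}
m0 ∈ B0, n0 ∈ B0 → same block
Bisimilar ⇒ trace-equivalent.

trace-equivalent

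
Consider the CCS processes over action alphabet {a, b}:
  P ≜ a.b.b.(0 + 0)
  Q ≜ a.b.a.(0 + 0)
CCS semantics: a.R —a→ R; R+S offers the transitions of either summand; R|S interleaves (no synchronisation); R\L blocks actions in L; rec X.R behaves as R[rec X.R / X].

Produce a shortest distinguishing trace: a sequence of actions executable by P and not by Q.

P's transition system — 4 states:
  m0 = a.b.b.(0 + 0) | -a-> m1
  m1 = b.b.(0 + 0) | -b-> m2
  m2 = b.(0 + 0) | -b-> m3
  m3 = 0 + 0 | (no moves)
Q's transition system — 4 states:
  n0 = a.b.a.(0 + 0) | -a-> n1
  n1 = b.a.(0 + 0) | -b-> n2
  n2 = a.(0 + 0) | -a-> n3
  n3 = 0 + 0 | (no moves)
Run σ = ⟨abb⟩ on P: start {m0}
  step 1 (a): {m1}
  step 2 (b): {m2}
  step 3 (b): {m3}
  ✓ P
Run σ = ⟨abb⟩ on Q: start {n0}
  step 1 (a): {n1}
  step 2 (b): {n2}
  step 3 (b): no successor for Q

abb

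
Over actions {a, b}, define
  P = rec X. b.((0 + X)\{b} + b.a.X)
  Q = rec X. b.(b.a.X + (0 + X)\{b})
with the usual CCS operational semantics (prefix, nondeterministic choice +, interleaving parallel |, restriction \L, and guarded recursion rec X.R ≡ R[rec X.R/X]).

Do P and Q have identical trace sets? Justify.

LTS(P): 3 reachable states
  m0 = rec X. b.((0 + X)\{b} + b.a.X) has moves ··b··> m1
  m1 = (0 + (rec X. b.((0 + X)\{b} + b.a.X)))\{b} + b.a.(rec X. b.((0 + X)\{b} + b.a.X)) has moves ··b··> m2
  m2 = a.(rec X. b.((0 + X)\{b} + b.a.X)) has moves ··a··> m0
LTS(Q): 3 reachable states
  n0 = rec X. b.(b.a.X + (0 + X)\{b}) has moves ··b··> n1
  n1 = b.a.(rec X. b.(b.a.X + (0 + X)\{b})) + (0 + (rec X. b.(b.a.X + (0 + X)\{b})))\{b} has moves ··b··> n2
  n2 = a.(rec X. b.(b.a.X + (0 + X)\{b})) has moves ··a··> n0
Coarsest stable partition (strong bisimilarity classes):
  B0 = {m0, n0}
  B1 = {m1, n1}
  B2 = {m2, n2}
m0 ∈ B0, n0 ∈ B0 → same block
Bisimilar ⇒ trace-equivalent.

trace-equivalent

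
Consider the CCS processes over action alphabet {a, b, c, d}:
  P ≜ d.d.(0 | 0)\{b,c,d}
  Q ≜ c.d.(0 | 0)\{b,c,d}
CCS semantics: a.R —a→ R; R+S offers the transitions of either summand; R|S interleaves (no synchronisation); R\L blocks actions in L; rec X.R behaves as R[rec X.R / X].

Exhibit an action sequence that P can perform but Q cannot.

LTS(P): 3 reachable states
  p0 = d.d.(0 | 0)\{b,c,d} → -d-> p1
  p1 = d.(0 | 0)\{b,c,d} → -d-> p2
  p2 = (0 | 0)\{b,c,d} → ∅
LTS(Q): 3 reachable states
  q0 = c.d.(0 | 0)\{b,c,d} → -c-> q1
  q1 = d.(0 | 0)\{b,c,d} → -d-> q2
  q2 = (0 | 0)\{b,c,d} → ∅
Run σ = ⟨d⟩ on P: start {p0}
  [1] d ⇒ {p1}
  P completes σ.
Run σ = ⟨d⟩ on Q: start {q0}
  [1] d ⇒ ∅  — Q cannot continue

d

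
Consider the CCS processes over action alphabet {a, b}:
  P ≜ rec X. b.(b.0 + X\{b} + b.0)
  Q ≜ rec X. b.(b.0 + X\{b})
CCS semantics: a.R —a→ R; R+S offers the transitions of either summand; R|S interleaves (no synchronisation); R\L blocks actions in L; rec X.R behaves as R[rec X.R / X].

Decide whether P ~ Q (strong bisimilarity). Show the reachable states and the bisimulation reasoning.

LTS(P): 3 reachable states
  m0 = rec X. b.(b.0 + X\{b} + b.0) → —b→ m1
  m1 = b.0 + (rec X. b.(b.0 + X\{b} + b.0))\{b} + b.0 → —b→ m2
  m2 = 0 → ∅
LTS(Q): 3 reachable states
  n0 = rec X. b.(b.0 + X\{b}) → —b→ n1
  n1 = b.0 + (rec X. b.(b.0 + X\{b}))\{b} → —b→ n2
  n2 = 0 → ∅
Bisimilarity quotient blocks:
  B0 = {m0, n0}
  B1 = {m1, n1}
  B2 = {m2, n2}
m0 ∈ B0, n0 ∈ B0 → same block

P ~ Q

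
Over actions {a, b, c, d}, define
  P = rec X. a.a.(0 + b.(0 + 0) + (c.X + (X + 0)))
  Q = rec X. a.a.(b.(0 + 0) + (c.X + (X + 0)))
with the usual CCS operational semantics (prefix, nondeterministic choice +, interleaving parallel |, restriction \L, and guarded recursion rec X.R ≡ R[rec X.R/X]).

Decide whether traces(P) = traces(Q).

P's transition system — 4 states:
  m0 = rec X. a.a.(0 + b.(0 + 0) + (c.X + (X + 0))) ⊢ --a--▸ m1
  m1 = a.(0 + b.(0 + 0) + (c.(rec X. a.a.(0 + b.(0 + 0) + (c.X + (X + 0)))) + ((rec X. a.a.(0 + b.(0 + 0) + (c.X + (X + 0)))) + 0))) ⊢ --a--▸ m2
  m2 = 0 + b.(0 + 0) + (c.(rec X. a.a.(0 + b.(0 + 0) + (c.X + (X + 0)))) + ((rec X. a.a.(0 + b.(0 + 0) + (c.X + (X + 0)))) + 0)) ⊢ --a--▸ m1, --b--▸ m3, --c--▸ m0
  m3 = 0 + 0 ⊢ ∅
Q's transition system — 4 states:
  n0 = rec X. a.a.(b.(0 + 0) + (c.X + (X + 0))) ⊢ --a--▸ n1
  n1 = a.(b.(0 + 0) + (c.(rec X. a.a.(b.(0 + 0) + (c.X + (X + 0)))) + ((rec X. a.a.(b.(0 + 0) + (c.X + (X + 0)))) + 0))) ⊢ --a--▸ n2
  n2 = b.(0 + 0) + (c.(rec X. a.a.(b.(0 + 0) + (c.X + (X + 0)))) + ((rec X. a.a.(b.(0 + 0) + (c.X + (X + 0)))) + 0)) ⊢ --a--▸ n1, --b--▸ n3, --c--▸ n0
  n3 = 0 + 0 ⊢ ∅
Partition-refinement fixed point:
  B0 = {m0, n0}
  B1 = {m1, n1}
  B2 = {m2, n2}
  B3 = {m3, n3}
m0 ∈ B0, n0 ∈ B0 → same block
Bisimilar ⇒ trace-equivalent.

trace-equivalent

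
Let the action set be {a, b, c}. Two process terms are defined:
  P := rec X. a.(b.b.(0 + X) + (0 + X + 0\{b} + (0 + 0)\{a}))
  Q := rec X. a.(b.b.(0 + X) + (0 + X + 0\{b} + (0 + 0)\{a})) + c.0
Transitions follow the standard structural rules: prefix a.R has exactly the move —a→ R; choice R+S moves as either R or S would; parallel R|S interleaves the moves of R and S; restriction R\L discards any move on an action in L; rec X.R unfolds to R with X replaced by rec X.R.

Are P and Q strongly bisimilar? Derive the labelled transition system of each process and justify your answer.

Reachable graph of P (4 states):
  p0 = rec X. a.(b.b.(0 + X) + (0 + X + 0\{b} + (0 + 0)\{a})) | ··a··> p1
  p1 = b.b.(0 + (rec X. a.(b.b.(0 + X) + (0 + X + 0\{b} + (0 + 0)\{a})))) + (0 + (rec X. a.(b.b.(0 + X) + (0 + X + 0\{b} + (0 + 0)\{a}))) + 0\{b} + (0 + 0)\{a}) | ··a··> p1, ··b··> p2
  p2 = b.(0 + (rec X. a.(b.b.(0 + X) + (0 + X + 0\{b} + (0 + 0)\{a})))) | ··b··> p3
  p3 = 0 + (rec X. a.(b.b.(0 + X) + (0 + X + 0\{b} + (0 + 0)\{a}))) | ··a··> p1
Reachable graph of Q (5 states):
  q0 = rec X. a.(b.b.(0 + X) + (0 + X + 0\{b} + (0 + 0)\{a})) + c.0 | ··a··> q1, ··c··> q2
  q1 = b.b.(0 + (rec X. a.(b.b.(0 + X) + (0 + X + 0\{b} + (0 + 0)\{a})) + c.0)) + (0 + (rec X. a.(b.b.(0 + X) + (0 + X + 0\{b} + (0 + 0)\{a})) + c.0) + 0\{b} + (0 + 0)\{a}) | ··a··> q1, ··b··> q3, ··c··> q2
  q2 = 0 | deadlocked
  q3 = b.(0 + (rec X. a.(b.b.(0 + X) + (0 + X + 0\{b} + (0 + 0)\{a})) + c.0)) | ··b··> q4
  q4 = 0 + (rec X. a.(b.b.(0 + X) + (0 + X + 0\{b} + (0 + 0)\{a})) + c.0) | ··a··> q1, ··c··> q2
Coarsest stable partition (strong bisimilarity classes):
  B0 = {p0, p3}
  B1 = {p1}
  B2 = {p2}
  B3 = {q0, q4}
  B4 = {q1}
  B5 = {q3}
  B6 = {q2}
p0 ∈ B0, q0 ∈ B3 → different blocks

NO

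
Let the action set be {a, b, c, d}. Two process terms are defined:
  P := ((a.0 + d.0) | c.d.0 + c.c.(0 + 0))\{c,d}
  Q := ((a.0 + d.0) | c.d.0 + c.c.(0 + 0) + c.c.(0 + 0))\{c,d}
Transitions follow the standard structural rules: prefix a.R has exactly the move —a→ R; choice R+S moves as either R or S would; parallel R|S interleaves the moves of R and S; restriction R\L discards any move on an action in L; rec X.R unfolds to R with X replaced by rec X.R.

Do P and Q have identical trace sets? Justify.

traces(P) = traces(Q)

Reachable graph of P (2 states):
  u0 = ((a.0 + d.0) | c.d.0 + c.c.(0 + 0))\{c,d} ⊢ --a--▸ u1
  u1 = (0 | c.d.0)\{c,d} ⊢ ·
Reachable graph of Q (2 states):
  v0 = ((a.0 + d.0) | c.d.0 + c.c.(0 + 0) + c.c.(0 + 0))\{c,d} ⊢ --a--▸ v1
  v1 = (0 | c.d.0)\{c,d} ⊢ ·
Coarsest stable partition (strong bisimilarity classes):
  B0 = {u0, v0}
  B1 = {u1, v1}
u0 ∈ B0, v0 ∈ B0 → same block
Bisimilar ⇒ trace-equivalent.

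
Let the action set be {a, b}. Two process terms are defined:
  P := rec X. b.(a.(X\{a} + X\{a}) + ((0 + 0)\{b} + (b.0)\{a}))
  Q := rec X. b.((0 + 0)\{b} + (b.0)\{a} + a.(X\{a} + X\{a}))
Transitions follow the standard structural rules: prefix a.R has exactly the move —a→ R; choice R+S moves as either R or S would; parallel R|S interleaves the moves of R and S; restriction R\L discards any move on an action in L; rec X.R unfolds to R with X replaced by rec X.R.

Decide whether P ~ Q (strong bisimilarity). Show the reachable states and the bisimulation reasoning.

bisimilar

Reachable graph of P (6 states):
  u0 = rec X. b.(a.(X\{a} + X\{a}) + ((0 + 0)\{b} + (b.0)\{a})) ⊢ --b--▸ u1
  u1 = a.((rec X. b.(a.(X\{a} + X\{a}) + ((0 + 0)\{b} + (b.0)\{a})))\{a} + (rec X. b.(a.(X\{a} + X\{a}) + ((0 + 0)\{b} + (b.0)\{a})))\{a}) + ((0 + 0)\{b} + (b.0)\{a}) ⊢ --a--▸ u2, --b--▸ u3
  u2 = (rec X. b.(a.(X\{a} + X\{a}) + ((0 + 0)\{b} + (b.0)\{a})))\{a} + (rec X. b.(a.(X\{a} + X\{a}) + ((0 + 0)\{b} + (b.0)\{a})))\{a} ⊢ --b--▸ u4
  u3 = 0\{a} ⊢ deadlocked
  u4 = (a.((rec X. b.(a.(X\{a} + X\{a}) + ((0 + 0)\{b} + (b.0)\{a})))\{a} + (rec X. b.(a.(X\{a} + X\{a}) + ((0 + 0)\{b} + (b.0)\{a})))\{a}) + ((0 + 0)\{b} + (b.0)\{a}))\{a} ⊢ --b--▸ u5
  u5 = 0\{a}\{a} ⊢ deadlocked
Reachable graph of Q (6 states):
  v0 = rec X. b.((0 + 0)\{b} + (b.0)\{a} + a.(X\{a} + X\{a})) ⊢ --b--▸ v1
  v1 = (0 + 0)\{b} + (b.0)\{a} + a.((rec X. b.((0 + 0)\{b} + (b.0)\{a} + a.(X\{a} + X\{a})))\{a} + (rec X. b.((0 + 0)\{b} + (b.0)\{a} + a.(X\{a} + X\{a})))\{a}) ⊢ --a--▸ v2, --b--▸ v3
  v2 = (rec X. b.((0 + 0)\{b} + (b.0)\{a} + a.(X\{a} + X\{a})))\{a} + (rec X. b.((0 + 0)\{b} + (b.0)\{a} + a.(X\{a} + X\{a})))\{a} ⊢ --b--▸ v4
  v3 = 0\{a} ⊢ deadlocked
  v4 = ((0 + 0)\{b} + (b.0)\{a} + a.((rec X. b.((0 + 0)\{b} + (b.0)\{a} + a.(X\{a} + X\{a})))\{a} + (rec X. b.((0 + 0)\{b} + (b.0)\{a} + a.(X\{a} + X\{a})))\{a}))\{a} ⊢ --b--▸ v5
  v5 = 0\{a}\{a} ⊢ deadlocked
Partition-refinement fixed point:
  B0 = {u0, v0}
  B1 = {u1, v1}
  B2 = {u3, u5, v3, v5}
  B3 = {u2, v2}
  B4 = {u4, v4}
u0 ∈ B0, v0 ∈ B0 → same block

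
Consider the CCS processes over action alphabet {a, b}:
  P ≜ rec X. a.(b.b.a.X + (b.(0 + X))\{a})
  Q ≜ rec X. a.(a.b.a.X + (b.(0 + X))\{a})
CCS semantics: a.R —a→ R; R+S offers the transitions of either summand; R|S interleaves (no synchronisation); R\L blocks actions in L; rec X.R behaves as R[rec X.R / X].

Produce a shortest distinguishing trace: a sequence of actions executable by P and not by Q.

LTS(P): 5 reachable states
  u0 = rec X. a.(b.b.a.X + (b.(0 + X))\{a}) ⊢ --a--▸ u1
  u1 = b.b.a.(rec X. a.(b.b.a.X + (b.(0 + X))\{a})) + (b.(0 + (rec X. a.(b.b.a.X + (b.(0 + X))\{a}))))\{a} ⊢ --b--▸ u2, --b--▸ u3
  u2 = (0 + (rec X. a.(b.b.a.X + (b.(0 + X))\{a})))\{a} ⊢ stopped
  u3 = b.a.(rec X. a.(b.b.a.X + (b.(0 + X))\{a})) ⊢ --b--▸ u4
  u4 = a.(rec X. a.(b.b.a.X + (b.(0 + X))\{a})) ⊢ --a--▸ u0
LTS(Q): 5 reachable states
  v0 = rec X. a.(a.b.a.X + (b.(0 + X))\{a}) ⊢ --a--▸ v1
  v1 = a.b.a.(rec X. a.(a.b.a.X + (b.(0 + X))\{a})) + (b.(0 + (rec X. a.(a.b.a.X + (b.(0 + X))\{a}))))\{a} ⊢ --a--▸ v2, --b--▸ v3
  v2 = b.a.(rec X. a.(a.b.a.X + (b.(0 + X))\{a})) ⊢ --b--▸ v4
  v3 = (0 + (rec X. a.(a.b.a.X + (b.(0 + X))\{a})))\{a} ⊢ stopped
  v4 = a.(rec X. a.(a.b.a.X + (b.(0 + X))\{a})) ⊢ --a--▸ v0
Run σ = ⟨abb⟩ on P: start {u0}
  [1] a ⇒ {u1}
  [2] b ⇒ {u2, u3}
  [3] b ⇒ {u4}
  ✓ P
Run σ = ⟨abb⟩ on Q: start {v0}
  [1] a ⇒ {v1}
  [2] b ⇒ {v3}
  [3] b ⇒ ∅  — Q cannot continue

abb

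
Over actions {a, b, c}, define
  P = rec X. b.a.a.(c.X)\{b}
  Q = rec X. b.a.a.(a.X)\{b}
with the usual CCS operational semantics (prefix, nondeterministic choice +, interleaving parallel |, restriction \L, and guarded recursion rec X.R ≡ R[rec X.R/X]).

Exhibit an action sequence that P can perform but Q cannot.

LTS(P): 5 reachable states
  u0 = rec X. b.a.a.(c.X)\{b} :: -b-> u1
  u1 = a.a.(c.(rec X. b.a.a.(c.X)\{b}))\{b} :: -a-> u2
  u2 = a.(c.(rec X. b.a.a.(c.X)\{b}))\{b} :: -a-> u3
  u3 = (c.(rec X. b.a.a.(c.X)\{b}))\{b} :: -c-> u4
  u4 = (rec X. b.a.a.(c.X)\{b})\{b} :: stopped
LTS(Q): 5 reachable states
  v0 = rec X. b.a.a.(a.X)\{b} :: -b-> v1
  v1 = a.a.(a.(rec X. b.a.a.(a.X)\{b}))\{b} :: -a-> v2
  v2 = a.(a.(rec X. b.a.a.(a.X)\{b}))\{b} :: -a-> v3
  v3 = (a.(rec X. b.a.a.(a.X)\{b}))\{b} :: -a-> v4
  v4 = (rec X. b.a.a.(a.X)\{b})\{b} :: stopped
Executing baac from P (initial set {u0}):
  [1] b ⇒ {u1}
  [2] a ⇒ {u2}
  [3] a ⇒ {u3}
  [4] c ⇒ {u4}
  — P admits the full trace.
Executing baac from Q (initial set {v0}):
  [1] b ⇒ {v1}
  [2] a ⇒ {v2}
  [3] a ⇒ {v3}
  [4] c ⇒ no successor for Q

baac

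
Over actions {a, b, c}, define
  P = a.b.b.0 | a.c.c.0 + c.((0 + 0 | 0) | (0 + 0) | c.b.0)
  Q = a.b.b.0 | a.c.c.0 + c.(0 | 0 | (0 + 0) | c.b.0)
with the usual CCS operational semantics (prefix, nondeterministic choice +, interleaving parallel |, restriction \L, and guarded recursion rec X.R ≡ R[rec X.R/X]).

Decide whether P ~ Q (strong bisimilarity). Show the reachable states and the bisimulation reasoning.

Reachable graph of P (19 states):
  p0 = a.b.b.0 | a.c.c.0 + c.((0 + 0 | 0) | (0 + 0) | c.b.0) → --a--▸ p1, --a--▸ p2, --c--▸ p3
  p1 = a.b.b.0 | c.c.0 → --a--▸ p4, --c--▸ p5
  p2 = b.b.0 | a.c.c.0 → --a--▸ p4, --b--▸ p6
  p3 = (0 + 0 | 0) | (0 + 0) | c.b.0 → --c--▸ p7
  p4 = b.b.0 | c.c.0 → --b--▸ p8, --c--▸ p9
  p5 = a.b.b.0 | c.0 → --a--▸ p9, --c--▸ p10
  p6 = b.0 | a.c.c.0 → --a--▸ p8, --b--▸ p11
  p7 = (0 + 0 | 0) | (0 + 0) | b.0 → --b--▸ p12
  p8 = b.0 | c.c.0 → --b--▸ p13, --c--▸ p14
  p9 = b.b.0 | c.0 → --b--▸ p14, --c--▸ p15
  p10 = a.b.b.0 | 0 → --a--▸ p15
  p11 = 0 | a.c.c.0 → --a--▸ p13
  p12 = (0 + 0 | 0) | (0 + 0) | 0 → (no moves)
  p13 = 0 | c.c.0 → --c--▸ p16
  p14 = b.0 | c.0 → --b--▸ p16, --c--▸ p17
  p15 = b.b.0 | 0 → --b--▸ p17
  p16 = 0 | c.0 → --c--▸ p18
  p17 = b.0 | 0 → --b--▸ p18
  p18 = 0 | 0 → (no moves)
Reachable graph of Q (19 states):
  q0 = a.b.b.0 | a.c.c.0 + c.(0 | 0 | (0 + 0) | c.b.0) → --a--▸ q1, --a--▸ q2, --c--▸ q3
  q1 = a.b.b.0 | c.c.0 → --a--▸ q4, --c--▸ q5
  q2 = b.b.0 | a.c.c.0 → --a--▸ q4, --b--▸ q6
  q3 = 0 | 0 | (0 + 0) | c.b.0 → --c--▸ q7
  q4 = b.b.0 | c.c.0 → --b--▸ q8, --c--▸ q9
  q5 = a.b.b.0 | c.0 → --a--▸ q9, --c--▸ q10
  q6 = b.0 | a.c.c.0 → --a--▸ q8, --b--▸ q11
  q7 = 0 | 0 | (0 + 0) | b.0 → --b--▸ q12
  q8 = b.0 | c.c.0 → --b--▸ q13, --c--▸ q14
  q9 = b.b.0 | c.0 → --b--▸ q14, --c--▸ q15
  q10 = a.b.b.0 | 0 → --a--▸ q15
  q11 = 0 | a.c.c.0 → --a--▸ q13
  q12 = 0 | 0 | (0 + 0) | 0 → (no moves)
  q13 = 0 | c.c.0 → --c--▸ q16
  q14 = b.0 | c.0 → --b--▸ q16, --c--▸ q17
  q15 = b.b.0 | 0 → --b--▸ q17
  q16 = 0 | c.0 → --c--▸ q18
  q17 = b.0 | 0 → --b--▸ q18
  q18 = 0 | 0 → (no moves)
Partition-refinement fixed point:
  B0 = {p0, q0}
  B1 = {p3, q3}
  B2 = {p17, p7, q17, q7}
  B3 = {p12, p18, q12, q18}
  B4 = {p1, q1}
  B5 = {p5, q5}
  B6 = {p10, q10}
  B7 = {p15, q15}
  B8 = {p9, q9}
  B9 = {p14, q14}
  B10 = {p16, q16}
  B11 = {p4, q4}
  B12 = {p8, q8}
  B13 = {p13, q13}
  B14 = {p2, q2}
  B15 = {p6, q6}
  B16 = {p11, q11}
p0 ∈ B0, q0 ∈ B0 → same block

P ~ Q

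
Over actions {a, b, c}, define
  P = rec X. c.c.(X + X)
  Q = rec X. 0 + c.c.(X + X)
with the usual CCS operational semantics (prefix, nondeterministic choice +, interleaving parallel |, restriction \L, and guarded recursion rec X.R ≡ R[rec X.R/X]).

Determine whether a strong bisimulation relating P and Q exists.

P ~ Q

LTS(P): 3 reachable states
  p0 = rec X. c.c.(X + X) | --c--▸ p1
  p1 = c.((rec X. c.c.(X + X)) + (rec X. c.c.(X + X))) | --c--▸ p2
  p2 = (rec X. c.c.(X + X)) + (rec X. c.c.(X + X)) | --c--▸ p1
LTS(Q): 3 reachable states
  q0 = rec X. 0 + c.c.(X + X) | --c--▸ q1
  q1 = c.((rec X. 0 + c.c.(X + X)) + (rec X. 0 + c.c.(X + X))) | --c--▸ q2
  q2 = (rec X. 0 + c.c.(X + X)) + (rec X. 0 + c.c.(X + X)) | --c--▸ q1
Coarsest stable partition (strong bisimilarity classes):
  B0 = {p0, p1, p2, q0, q1, q2}
p0 ∈ B0, q0 ∈ B0 → same block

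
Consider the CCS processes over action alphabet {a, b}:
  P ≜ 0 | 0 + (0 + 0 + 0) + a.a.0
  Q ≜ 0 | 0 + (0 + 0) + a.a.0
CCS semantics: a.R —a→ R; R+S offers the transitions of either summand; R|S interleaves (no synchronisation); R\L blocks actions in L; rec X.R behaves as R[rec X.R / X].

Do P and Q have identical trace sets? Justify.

traces(P) = traces(Q)

Reachable graph of P (3 states):
  u0 = 0 | 0 + (0 + 0 + 0) + a.a.0 :: —a→ u1
  u1 = a.0 :: —a→ u2
  u2 = 0 :: deadlocked
Reachable graph of Q (3 states):
  v0 = 0 | 0 + (0 + 0) + a.a.0 :: —a→ v1
  v1 = a.0 :: —a→ v2
  v2 = 0 :: deadlocked
Coarsest stable partition (strong bisimilarity classes):
  B0 = {u0, v0}
  B1 = {u1, v1}
  B2 = {u2, v2}
u0 ∈ B0, v0 ∈ B0 → same block
Bisimilar ⇒ trace-equivalent.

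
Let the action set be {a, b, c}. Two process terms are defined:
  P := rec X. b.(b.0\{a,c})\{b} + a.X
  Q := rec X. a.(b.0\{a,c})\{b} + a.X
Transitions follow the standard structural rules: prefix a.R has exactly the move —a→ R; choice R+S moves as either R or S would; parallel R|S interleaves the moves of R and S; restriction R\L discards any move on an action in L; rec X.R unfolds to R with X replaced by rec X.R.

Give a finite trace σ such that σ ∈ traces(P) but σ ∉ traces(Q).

b

Reachable graph of P (2 states):
  p0 = rec X. b.(b.0\{a,c})\{b} + a.X :: --a--▸ p0, --b--▸ p1
  p1 = (b.0\{a,c})\{b} :: ·
Reachable graph of Q (2 states):
  q0 = rec X. a.(b.0\{a,c})\{b} + a.X :: --a--▸ q0, --a--▸ q1
  q1 = (b.0\{a,c})\{b} :: ·
Run σ = ⟨b⟩ on P: start {p0}
  after b @ step 1: {p1}
  ✓ P
Run σ = ⟨b⟩ on Q: start {q0}
  after b @ step 1: ∅ (Q stuck)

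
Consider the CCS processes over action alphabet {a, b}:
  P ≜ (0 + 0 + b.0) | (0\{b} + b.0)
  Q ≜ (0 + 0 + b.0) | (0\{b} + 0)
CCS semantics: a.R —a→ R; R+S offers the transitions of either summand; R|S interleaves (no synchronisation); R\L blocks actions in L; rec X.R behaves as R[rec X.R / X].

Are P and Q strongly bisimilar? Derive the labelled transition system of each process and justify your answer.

NO

LTS(P): 4 reachable states
  s0 = (0 + 0 + b.0) | (0\{b} + b.0) has moves —b→ s1, —b→ s2
  s1 = (0 + 0 + b.0) | 0 has moves —b→ s3
  s2 = 0 | (0\{b} + b.0) has moves —b→ s3
  s3 = 0 | 0 has moves (no moves)
LTS(Q): 2 reachable states
  t0 = (0 + 0 + b.0) | (0\{b} + 0) has moves —b→ t1
  t1 = 0 | (0\{b} + 0) has moves (no moves)
Coarsest stable partition (strong bisimilarity classes):
  B0 = {s0}
  B1 = {s1, s2, t0}
  B2 = {s3, t1}
s0 ∈ B0, t0 ∈ B1 → different blocks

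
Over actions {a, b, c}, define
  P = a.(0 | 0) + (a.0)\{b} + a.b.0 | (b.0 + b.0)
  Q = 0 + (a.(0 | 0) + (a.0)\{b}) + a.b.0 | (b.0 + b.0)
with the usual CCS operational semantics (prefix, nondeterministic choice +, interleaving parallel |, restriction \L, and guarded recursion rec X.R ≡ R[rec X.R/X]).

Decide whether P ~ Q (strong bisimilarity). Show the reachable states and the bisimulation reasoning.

P's transition system — 7 states:
  s0 = a.(0 | 0) + (a.0)\{b} + a.b.0 | (b.0 + b.0) → -a-> s1, -a-> s2, -a-> s3, -b-> s4
  s1 = 0 | 0 → deadlocked
  s2 = 0\{b} → deadlocked
  s3 = b.0 | (b.0 + b.0) → -b-> s5, -b-> s6
  s4 = a.b.0 | 0 → -a-> s6
  s5 = 0 | (b.0 + b.0) → -b-> s1
  s6 = b.0 | 0 → -b-> s1
Q's transition system — 7 states:
  t0 = 0 + (a.(0 | 0) + (a.0)\{b}) + a.b.0 | (b.0 + b.0) → -a-> t1, -a-> t2, -a-> t3, -b-> t4
  t1 = 0 | 0 → deadlocked
  t2 = 0\{b} → deadlocked
  t3 = b.0 | (b.0 + b.0) → -b-> t5, -b-> t6
  t4 = a.b.0 | 0 → -a-> t6
  t5 = 0 | (b.0 + b.0) → -b-> t1
  t6 = b.0 | 0 → -b-> t1
Partition-refinement fixed point:
  B0 = {s0, t0}
  B1 = {s1, s2, t1, t2}
  B2 = {s4, t4}
  B3 = {s5, s6, t5, t6}
  B4 = {s3, t3}
s0 ∈ B0, t0 ∈ B0 → same block

YES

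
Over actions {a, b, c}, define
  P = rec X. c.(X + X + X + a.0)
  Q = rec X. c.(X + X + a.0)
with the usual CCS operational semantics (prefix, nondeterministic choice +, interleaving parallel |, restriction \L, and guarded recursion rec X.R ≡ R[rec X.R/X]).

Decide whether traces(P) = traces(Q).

trace-equivalent

Reachable graph of P (3 states):
  p0 = rec X. c.(X + X + X + a.0) has moves ··c··> p1
  p1 = (rec X. c.(X + X + X + a.0)) + (rec X. c.(X + X + X + a.0)) + (rec X. c.(X + X + X + a.0)) + a.0 has moves ··a··> p2, ··c··> p1
  p2 = 0 has moves ∅
Reachable graph of Q (3 states):
  q0 = rec X. c.(X + X + a.0) has moves ··c··> q1
  q1 = (rec X. c.(X + X + a.0)) + (rec X. c.(X + X + a.0)) + a.0 has moves ··a··> q2, ··c··> q1
  q2 = 0 has moves ∅
Coarsest stable partition (strong bisimilarity classes):
  B0 = {p0, q0}
  B1 = {p1, q1}
  B2 = {p2, q2}
p0 ∈ B0, q0 ∈ B0 → same block
Bisimilar ⇒ trace-equivalent.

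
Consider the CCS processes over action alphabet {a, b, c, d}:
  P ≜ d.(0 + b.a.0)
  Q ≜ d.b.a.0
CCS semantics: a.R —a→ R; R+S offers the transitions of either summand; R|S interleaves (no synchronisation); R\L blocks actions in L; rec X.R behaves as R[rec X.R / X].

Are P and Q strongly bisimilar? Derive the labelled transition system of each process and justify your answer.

Reachable graph of P (4 states):
  s0 = d.(0 + b.a.0) :: ··d··> s1
  s1 = 0 + b.a.0 :: ··b··> s2
  s2 = a.0 :: ··a··> s3
  s3 = 0 :: ∅
Reachable graph of Q (4 states):
  t0 = d.b.a.0 :: ··d··> t1
  t1 = b.a.0 :: ··b··> t2
  t2 = a.0 :: ··a··> t3
  t3 = 0 :: ∅
Bisimilarity quotient blocks:
  B0 = {s0, t0}
  B1 = {s1, t1}
  B2 = {s2, t2}
  B3 = {s3, t3}
s0 ∈ B0, t0 ∈ B0 → same block

bisimilar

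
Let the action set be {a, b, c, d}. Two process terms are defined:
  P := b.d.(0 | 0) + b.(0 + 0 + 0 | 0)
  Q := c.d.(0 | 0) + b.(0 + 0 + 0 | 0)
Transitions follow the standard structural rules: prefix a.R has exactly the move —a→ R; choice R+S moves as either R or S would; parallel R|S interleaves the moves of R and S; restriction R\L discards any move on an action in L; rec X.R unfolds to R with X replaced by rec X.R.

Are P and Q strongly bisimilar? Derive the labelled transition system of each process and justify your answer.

P's transition system — 4 states:
  p0 = b.d.(0 | 0) + b.(0 + 0 + 0 | 0) :: -b-> p1, -b-> p2
  p1 = 0 + 0 + 0 | 0 :: ∅
  p2 = d.(0 | 0) :: -d-> p3
  p3 = 0 | 0 :: ∅
Q's transition system — 4 states:
  q0 = c.d.(0 | 0) + b.(0 + 0 + 0 | 0) :: -b-> q1, -c-> q2
  q1 = 0 + 0 + 0 | 0 :: ∅
  q2 = d.(0 | 0) :: -d-> q3
  q3 = 0 | 0 :: ∅
Partition-refinement fixed point:
  B0 = {p0}
  B1 = {p1, p3, q1, q3}
  B2 = {p2, q2}
  B3 = {q0}
p0 ∈ B0, q0 ∈ B3 → different blocks

P ≁ Q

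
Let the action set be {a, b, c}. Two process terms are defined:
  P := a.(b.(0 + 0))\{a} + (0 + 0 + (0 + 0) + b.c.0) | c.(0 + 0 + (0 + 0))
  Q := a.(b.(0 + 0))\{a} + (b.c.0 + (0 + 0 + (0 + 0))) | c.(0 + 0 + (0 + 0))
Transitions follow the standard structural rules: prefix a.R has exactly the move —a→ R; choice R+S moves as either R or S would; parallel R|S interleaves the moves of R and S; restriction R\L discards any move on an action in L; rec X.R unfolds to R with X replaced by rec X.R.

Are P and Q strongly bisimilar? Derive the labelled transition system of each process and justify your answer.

Reachable graph of P (8 states):
  s0 = a.(b.(0 + 0))\{a} + (0 + 0 + (0 + 0) + b.c.0) | c.(0 + 0 + (0 + 0)) has moves —a→ s1, —b→ s2, —c→ s3
  s1 = (b.(0 + 0))\{a} has moves —b→ s4
  s2 = c.0 | c.(0 + 0 + (0 + 0)) has moves —c→ s5, —c→ s6
  s3 = (0 + 0 + (0 + 0) + b.c.0) | (0 + 0 + (0 + 0)) has moves —b→ s6
  s4 = (0 + 0)\{a} has moves deadlocked
  s5 = 0 | c.(0 + 0 + (0 + 0)) has moves —c→ s7
  s6 = c.0 | (0 + 0 + (0 + 0)) has moves —c→ s7
  s7 = 0 | (0 + 0 + (0 + 0)) has moves deadlocked
Reachable graph of Q (8 states):
  t0 = a.(b.(0 + 0))\{a} + (b.c.0 + (0 + 0 + (0 + 0))) | c.(0 + 0 + (0 + 0)) has moves —a→ t1, —b→ t2, —c→ t3
  t1 = (b.(0 + 0))\{a} has moves —b→ t4
  t2 = c.0 | c.(0 + 0 + (0 + 0)) has moves —c→ t5, —c→ t6
  t3 = (b.c.0 + (0 + 0 + (0 + 0))) | (0 + 0 + (0 + 0)) has moves —b→ t6
  t4 = (0 + 0)\{a} has moves deadlocked
  t5 = 0 | c.(0 + 0 + (0 + 0)) has moves —c→ t7
  t6 = c.0 | (0 + 0 + (0 + 0)) has moves —c→ t7
  t7 = 0 | (0 + 0 + (0 + 0)) has moves deadlocked
Partition-refinement fixed point:
  B0 = {s0, t0}
  B1 = {s1, t1}
  B2 = {s4, s7, t4, t7}
  B3 = {s2, t2}
  B4 = {s5, s6, t5, t6}
  B5 = {s3, t3}
s0 ∈ B0, t0 ∈ B0 → same block

bisimilar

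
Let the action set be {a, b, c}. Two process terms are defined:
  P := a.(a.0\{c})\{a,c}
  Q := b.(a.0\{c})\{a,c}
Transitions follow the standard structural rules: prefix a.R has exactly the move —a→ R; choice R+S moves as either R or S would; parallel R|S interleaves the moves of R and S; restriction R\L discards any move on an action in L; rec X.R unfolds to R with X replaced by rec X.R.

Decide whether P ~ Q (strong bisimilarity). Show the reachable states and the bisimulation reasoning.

P ≁ Q

Reachable graph of P (2 states):
  p0 = a.(a.0\{c})\{a,c} | ··a··> p1
  p1 = (a.0\{c})\{a,c} | (no moves)
Reachable graph of Q (2 states):
  q0 = b.(a.0\{c})\{a,c} | ··b··> q1
  q1 = (a.0\{c})\{a,c} | (no moves)
Coarsest stable partition (strong bisimilarity classes):
  B0 = {p0}
  B1 = {p1, q1}
  B2 = {q0}
p0 ∈ B0, q0 ∈ B2 → different blocks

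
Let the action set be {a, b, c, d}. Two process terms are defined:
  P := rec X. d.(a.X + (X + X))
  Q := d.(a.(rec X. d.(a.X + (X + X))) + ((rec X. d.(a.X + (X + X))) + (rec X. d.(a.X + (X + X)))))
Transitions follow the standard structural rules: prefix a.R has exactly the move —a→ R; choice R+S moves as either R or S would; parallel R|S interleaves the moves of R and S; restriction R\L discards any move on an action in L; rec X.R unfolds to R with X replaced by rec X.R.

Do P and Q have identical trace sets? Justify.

Reachable graph of P (2 states):
  s0 = rec X. d.(a.X + (X + X)) has moves —d→ s1
  s1 = a.(rec X. d.(a.X + (X + X))) + ((rec X. d.(a.X + (X + X))) + (rec X. d.(a.X + (X + X)))) has moves —a→ s0, —d→ s1
Reachable graph of Q (3 states):
  t0 = d.(a.(rec X. d.(a.X + (X + X))) + ((rec X. d.(a.X + (X + X))) + (rec X. d.(a.X + (X + X))))) has moves —d→ t1
  t1 = a.(rec X. d.(a.X + (X + X))) + ((rec X. d.(a.X + (X + X))) + (rec X. d.(a.X + (X + X)))) has moves —a→ t2, —d→ t1
  t2 = rec X. d.(a.X + (X + X)) has moves —d→ t1
Bisimilarity quotient blocks:
  B0 = {s0, t0, t2}
  B1 = {s1, t1}
s0 ∈ B0, t0 ∈ B0 → same block
Bisimilar ⇒ trace-equivalent.

trace-equivalent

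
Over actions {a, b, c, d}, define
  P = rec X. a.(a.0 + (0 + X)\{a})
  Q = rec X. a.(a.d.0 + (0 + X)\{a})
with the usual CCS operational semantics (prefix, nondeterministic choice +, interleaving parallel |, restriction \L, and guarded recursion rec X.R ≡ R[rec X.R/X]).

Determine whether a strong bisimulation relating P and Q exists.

NO

Reachable graph of P (3 states):
  s0 = rec X. a.(a.0 + (0 + X)\{a}) has moves —a→ s1
  s1 = a.0 + (0 + (rec X. a.(a.0 + (0 + X)\{a})))\{a} has moves —a→ s2
  s2 = 0 has moves ·
Reachable graph of Q (4 states):
  t0 = rec X. a.(a.d.0 + (0 + X)\{a}) has moves —a→ t1
  t1 = a.d.0 + (0 + (rec X. a.(a.d.0 + (0 + X)\{a})))\{a} has moves —a→ t2
  t2 = d.0 has moves —d→ t3
  t3 = 0 has moves ·
Coarsest stable partition (strong bisimilarity classes):
  B0 = {s0}
  B1 = {s1}
  B2 = {s2, t3}
  B3 = {t0}
  B4 = {t1}
  B5 = {t2}
s0 ∈ B0, t0 ∈ B3 → different blocks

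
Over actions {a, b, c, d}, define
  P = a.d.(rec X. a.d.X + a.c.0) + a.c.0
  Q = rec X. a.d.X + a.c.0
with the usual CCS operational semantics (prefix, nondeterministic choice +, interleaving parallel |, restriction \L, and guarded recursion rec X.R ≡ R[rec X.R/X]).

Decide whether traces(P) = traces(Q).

P's transition system — 5 states:
  u0 = a.d.(rec X. a.d.X + a.c.0) + a.c.0 | =a=> u1, =a=> u2
  u1 = c.0 | =c=> u3
  u2 = d.(rec X. a.d.X + a.c.0) | =d=> u4
  u3 = 0 | (no moves)
  u4 = rec X. a.d.X + a.c.0 | =a=> u1, =a=> u2
Q's transition system — 4 states:
  v0 = rec X. a.d.X + a.c.0 | =a=> v1, =a=> v2
  v1 = c.0 | =c=> v3
  v2 = d.(rec X. a.d.X + a.c.0) | =d=> v0
  v3 = 0 | (no moves)
Partition-refinement fixed point:
  B0 = {u0, u4, v0}
  B1 = {u2, v2}
  B2 = {u1, v1}
  B3 = {u3, v3}
u0 ∈ B0, v0 ∈ B0 → same block
Bisimilar ⇒ trace-equivalent.

trace-equivalent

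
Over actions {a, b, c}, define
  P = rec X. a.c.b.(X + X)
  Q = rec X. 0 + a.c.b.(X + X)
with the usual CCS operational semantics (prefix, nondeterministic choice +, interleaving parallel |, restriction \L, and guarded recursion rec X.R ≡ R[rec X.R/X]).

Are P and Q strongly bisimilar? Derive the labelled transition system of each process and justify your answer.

bisimilar

P's transition system — 4 states:
  m0 = rec X. a.c.b.(X + X) | ··a··> m1
  m1 = c.b.((rec X. a.c.b.(X + X)) + (rec X. a.c.b.(X + X))) | ··c··> m2
  m2 = b.((rec X. a.c.b.(X + X)) + (rec X. a.c.b.(X + X))) | ··b··> m3
  m3 = (rec X. a.c.b.(X + X)) + (rec X. a.c.b.(X + X)) | ··a··> m1
Q's transition system — 4 states:
  n0 = rec X. 0 + a.c.b.(X + X) | ··a··> n1
  n1 = c.b.((rec X. 0 + a.c.b.(X + X)) + (rec X. 0 + a.c.b.(X + X))) | ··c··> n2
  n2 = b.((rec X. 0 + a.c.b.(X + X)) + (rec X. 0 + a.c.b.(X + X))) | ··b··> n3
  n3 = (rec X. 0 + a.c.b.(X + X)) + (rec X. 0 + a.c.b.(X + X)) | ··a··> n1
Coarsest stable partition (strong bisimilarity classes):
  B0 = {m0, m3, n0, n3}
  B1 = {m1, n1}
  B2 = {m2, n2}
m0 ∈ B0, n0 ∈ B0 → same block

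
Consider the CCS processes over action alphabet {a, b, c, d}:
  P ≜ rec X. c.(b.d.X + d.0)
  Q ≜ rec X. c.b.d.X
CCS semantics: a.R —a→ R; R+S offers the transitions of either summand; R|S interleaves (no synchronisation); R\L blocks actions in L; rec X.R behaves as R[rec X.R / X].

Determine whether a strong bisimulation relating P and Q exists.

P ≁ Q

LTS(P): 4 reachable states
  s0 = rec X. c.(b.d.X + d.0) ⊢ —c→ s1
  s1 = b.d.(rec X. c.(b.d.X + d.0)) + d.0 ⊢ —b→ s2, —d→ s3
  s2 = d.(rec X. c.(b.d.X + d.0)) ⊢ —d→ s0
  s3 = 0 ⊢ ∅
LTS(Q): 3 reachable states
  t0 = rec X. c.b.d.X ⊢ —c→ t1
  t1 = b.d.(rec X. c.b.d.X) ⊢ —b→ t2
  t2 = d.(rec X. c.b.d.X) ⊢ —d→ t0
Bisimilarity quotient blocks:
  B0 = {s0}
  B1 = {s1}
  B2 = {s2}
  B3 = {s3}
  B4 = {t0}
  B5 = {t1}
  B6 = {t2}
s0 ∈ B0, t0 ∈ B4 → different blocks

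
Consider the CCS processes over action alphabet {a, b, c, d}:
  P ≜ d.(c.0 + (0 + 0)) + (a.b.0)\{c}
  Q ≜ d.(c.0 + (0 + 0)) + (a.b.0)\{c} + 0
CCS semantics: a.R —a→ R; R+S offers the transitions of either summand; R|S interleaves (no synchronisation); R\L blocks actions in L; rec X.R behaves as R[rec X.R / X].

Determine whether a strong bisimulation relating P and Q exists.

P ~ Q

P's transition system — 5 states:
  s0 = d.(c.0 + (0 + 0)) + (a.b.0)\{c} has moves ··a··> s1, ··d··> s2
  s1 = (b.0)\{c} has moves ··b··> s3
  s2 = c.0 + (0 + 0) has moves ··c··> s4
  s3 = 0\{c} has moves deadlocked
  s4 = 0 has moves deadlocked
Q's transition system — 5 states:
  t0 = d.(c.0 + (0 + 0)) + (a.b.0)\{c} + 0 has moves ··a··> t1, ··d··> t2
  t1 = (b.0)\{c} has moves ··b··> t3
  t2 = c.0 + (0 + 0) has moves ··c··> t4
  t3 = 0\{c} has moves deadlocked
  t4 = 0 has moves deadlocked
Partition-refinement fixed point:
  B0 = {s0, t0}
  B1 = {s1, t1}
  B2 = {s3, s4, t3, t4}
  B3 = {s2, t2}
s0 ∈ B0, t0 ∈ B0 → same block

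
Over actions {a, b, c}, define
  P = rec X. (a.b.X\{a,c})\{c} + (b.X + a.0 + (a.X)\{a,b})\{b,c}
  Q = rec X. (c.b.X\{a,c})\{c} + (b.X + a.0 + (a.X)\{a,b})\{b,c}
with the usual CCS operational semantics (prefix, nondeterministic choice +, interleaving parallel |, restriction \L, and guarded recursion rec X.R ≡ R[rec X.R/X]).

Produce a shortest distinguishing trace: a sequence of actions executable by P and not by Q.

Reachable graph of P (4 states):
  p0 = rec X. (a.b.X\{a,c})\{c} + (b.X + a.0 + (a.X)\{a,b})\{b,c} ⊢ --a--▸ p1, --a--▸ p2
  p1 = (b.(rec X. (a.b.X\{a,c})\{c} + (b.X + a.0 + (a.X)\{a,b})\{b,c})\{a,c})\{c} ⊢ --b--▸ p3
  p2 = 0\{b,c} ⊢ ·
  p3 = (rec X. (a.b.X\{a,c})\{c} + (b.X + a.0 + (a.X)\{a,b})\{b,c})\{a,c}\{c} ⊢ ·
Reachable graph of Q (2 states):
  q0 = rec X. (c.b.X\{a,c})\{c} + (b.X + a.0 + (a.X)\{a,b})\{b,c} ⊢ --a--▸ q1
  q1 = 0\{b,c} ⊢ ·
Trace ⟨ab⟩ through P, begin at {p0}:
  step 1 (a): {p1, p2}
  step 2 (b): {p3}
  ✓ P
Trace ⟨ab⟩ through Q, begin at {q0}:
  step 1 (a): {q1}
  step 2 (b): ∅  — Q cannot continue

ab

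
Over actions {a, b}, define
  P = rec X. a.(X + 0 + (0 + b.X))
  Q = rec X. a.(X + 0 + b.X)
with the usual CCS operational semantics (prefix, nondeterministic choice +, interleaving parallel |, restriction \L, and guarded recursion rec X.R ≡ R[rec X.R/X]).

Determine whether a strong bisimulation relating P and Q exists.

Reachable graph of P (2 states):
  m0 = rec X. a.(X + 0 + (0 + b.X)) → =a=> m1
  m1 = (rec X. a.(X + 0 + (0 + b.X))) + 0 + (0 + b.(rec X. a.(X + 0 + (0 + b.X)))) → =a=> m1, =b=> m0
Reachable graph of Q (2 states):
  n0 = rec X. a.(X + 0 + b.X) → =a=> n1
  n1 = (rec X. a.(X + 0 + b.X)) + 0 + b.(rec X. a.(X + 0 + b.X)) → =a=> n1, =b=> n0
Coarsest stable partition (strong bisimilarity classes):
  B0 = {m0, n0}
  B1 = {m1, n1}
m0 ∈ B0, n0 ∈ B0 → same block

P ~ Q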